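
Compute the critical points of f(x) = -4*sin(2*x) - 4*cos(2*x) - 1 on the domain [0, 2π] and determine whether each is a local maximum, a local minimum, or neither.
f'(x) = -8*sqrt(2)*cos(2*x + pi/4)

Solve f'(x) = 0 on [0, 2π]:
  f'(x) = 0 ⇔ -4*cos(2*x) = -4*sin(2*x) ⇔ tan(2*x) = 1, i.e. 2*x = arctan(1) + nπ; keep the solutions lying in [0, 2π].
  ⇒ x = pi/8 ≈ 0.3927, 5*pi/8 ≈ 1.9635, 9*pi/8 ≈ 3.5343, 13*pi/8 ≈ 5.1051

f''(x) = 16*sqrt(2)*sin(2*x + pi/4)
Second-derivative test at each critical point:
  f''(0.3927) = 22.6274 > 0 → local minimum
  f''(1.9635) = -22.6274 < 0 → local maximum
  f''(3.5343) = 22.6274 > 0 → local minimum
  f''(5.1051) = -22.6274 < 0 → local maximum

Critical points: x = pi/8 ≈ 0.3927 (local minimum); x = 5*pi/8 ≈ 1.9635 (local maximum); x = 9*pi/8 ≈ 3.5343 (local minimum); x = 13*pi/8 ≈ 5.1051 (local maximum)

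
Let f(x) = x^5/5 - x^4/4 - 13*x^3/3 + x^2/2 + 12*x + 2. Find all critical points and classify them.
f'(x) = x^4 - x^3 - 13*x^2 + x + 12

Solve f'(x) = 0:
  Factor: x^4 - x^3 - 13*x^2 + x + 12 = (x - 4)*(x - 1)*(x + 1)*(x + 3) = 0.
  ⇒ x = -3, -1, 1, 4

f''(x) = 4*x^3 - 3*x^2 - 26*x + 1
Second-derivative test at each critical point:
  f''(-3) = -56 < 0 → local maximum
  f''(-1) = 20 > 0 → local minimum
  f''(1) = -24 < 0 → local maximum
  f''(4) = 105 > 0 → local minimum

Critical points: x = -3 (local maximum); x = -1 (local minimum); x = 1 (local maximum); x = 4 (local minimum)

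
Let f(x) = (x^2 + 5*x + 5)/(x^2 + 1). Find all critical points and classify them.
f'(x) = (-5*x^2 - 8*x + 5)/(x^4 + 2*x^2 + 1)

Solve f'(x) = 0:
  f'(x) = -(5*x^2 + 8*x - 5)/(x^2 + 1)^2; the denominator is positive wherever f is defined, so f'(x) = 0 ⇔ -5*x^2 - 8*x + 5 = 0.
  5*x^2 + 8*x - 5 = 0 has no rational roots; quadratic formula: x = (-8 ± √164)/10.
  ⇒ x = -sqrt(41)/5 - 4/5 ≈ -2.0806, -4/5 + sqrt(41)/5 ≈ 0.4806

f''(x) = 2*(5*x^3 + 12*x^2 - 15*x - 4)/(x^6 + 3*x^4 + 3*x^2 + 1)
Second-derivative test at each critical point:
  f''(-2.0806) = 0.4510 > 0 → local minimum
  f''(0.4806) = -8.4510 < 0 → local maximum

Critical points: x = -sqrt(41)/5 - 4/5 ≈ -2.0806 (local minimum); x = -4/5 + sqrt(41)/5 ≈ 0.4806 (local maximum)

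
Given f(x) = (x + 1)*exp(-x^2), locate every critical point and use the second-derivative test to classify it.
f'(x) = (-2*x*(x + 1) + 1)*exp(-x^2)

Solve f'(x) = 0:
  f'(x) = (-2*x^2 - 2*x + 1)·exp(-x^2) and exp(-x^2) > 0 for every x, so f'(x) = 0 ⇔ -2*x^2 - 2*x + 1 = 0.
  2*x^2 + 2*x - 1 = 0 has no rational roots; quadratic formula: x = (-2 ± √12)/4.
  ⇒ x = -sqrt(3)/2 - 1/2 ≈ -1.3660, -1/2 + sqrt(3)/2 ≈ 0.3660

f''(x) = 2*(2*x^2*(x + 1) - 3*x - 1)*exp(-x^2)
Second-derivative test at each critical point:
  f''(-1.3660) = 0.5360 > 0 → local minimum
  f''(0.3660) = -3.0297 < 0 → local maximum

Critical points: x = -sqrt(3)/2 - 1/2 ≈ -1.3660 (local minimum); x = -1/2 + sqrt(3)/2 ≈ 0.3660 (local maximum)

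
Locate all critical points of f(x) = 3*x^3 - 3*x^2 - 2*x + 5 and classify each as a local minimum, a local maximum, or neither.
f'(x) = 9*x^2 - 6*x - 2

Solve f'(x) = 0:
  9*x^2 - 6*x - 2 = 0 has no rational roots; quadratic formula: x = (6 ± √108)/18.
  ⇒ x = 1/3 - sqrt(3)/3 ≈ -0.2440, 1/3 + sqrt(3)/3 ≈ 0.9107

f''(x) = 18*x - 6
Second-derivative test at each critical point:
  f''(-0.2440) = -10.3923 < 0 → local maximum
  f''(0.9107) = 10.3923 > 0 → local minimum

Critical points: x = 1/3 - sqrt(3)/3 ≈ -0.2440 (local maximum); x = 1/3 + sqrt(3)/3 ≈ 0.9107 (local minimum)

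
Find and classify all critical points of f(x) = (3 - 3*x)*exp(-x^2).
f'(x) = 3*(2*x*(x - 1) - 1)*exp(-x^2)

Solve f'(x) = 0:
  f'(x) = (6*x^2 - 6*x - 3)·exp(-x^2) and exp(-x^2) > 0 for every x, so f'(x) = 0 ⇔ 6*x^2 - 6*x - 3 = 0.
  Factor: 6*x^2 - 6*x - 3 = 3*(2*x^2 - 2*x - 1); 2*x^2 - 2*x - 1 = 0 has no rational roots; quadratic formula: x = (2 ± √12)/4.
  ⇒ x = 1/2 - sqrt(3)/2 ≈ -0.3660, 1/2 + sqrt(3)/2 ≈ 1.3660

f''(x) = 6*(2*x^2*(1 - x) + 3*x - 1)*exp(-x^2)
Second-derivative test at each critical point:
  f''(-0.3660) = -9.0892 < 0 → local maximum
  f''(1.3660) = 1.6081 > 0 → local minimum

Critical points: x = 1/2 - sqrt(3)/2 ≈ -0.3660 (local maximum); x = 1/2 + sqrt(3)/2 ≈ 1.3660 (local minimum)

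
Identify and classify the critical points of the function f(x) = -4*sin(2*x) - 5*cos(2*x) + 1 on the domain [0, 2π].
f'(x) = 10*sin(2*x) - 8*cos(2*x)

Solve f'(x) = 0 on [0, 2π]:
  f'(x) = 0 ⇔ -4*cos(2*x) = -5*sin(2*x) ⇔ tan(2*x) = 4/5, i.e. 2*x = arctan(4/5) + nπ; keep the solutions lying in [0, 2π].
  ⇒ x = atan(4/5)/2 ≈ 0.3374, atan(4/5)/2 + pi/2 ≈ 1.9082, atan(4/5)/2 + pi ≈ 3.4790, atan(4/5)/2 + 3*pi/2 ≈ 5.0498

f''(x) = 16*sin(2*x) + 20*cos(2*x)
Second-derivative test at each critical point:
  f''(0.3374) = 25.6125 > 0 → local minimum
  f''(1.9082) = -25.6125 < 0 → local maximum
  f''(3.4790) = 25.6125 > 0 → local minimum
  f''(5.0498) = -25.6125 < 0 → local maximum

Critical points: x = atan(4/5)/2 ≈ 0.3374 (local minimum); x = atan(4/5)/2 + pi/2 ≈ 1.9082 (local maximum); x = atan(4/5)/2 + pi ≈ 3.4790 (local minimum); x = atan(4/5)/2 + 3*pi/2 ≈ 5.0498 (local maximum)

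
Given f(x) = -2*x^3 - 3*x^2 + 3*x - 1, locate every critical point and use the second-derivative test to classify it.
f'(x) = -6*x^2 - 6*x + 3

Solve f'(x) = 0:
  Factor: -6*x^2 - 6*x + 3 = -3*(2*x^2 + 2*x - 1); 2*x^2 + 2*x - 1 = 0 has no rational roots; quadratic formula: x = (-2 ± √12)/4.
  ⇒ x = -sqrt(3)/2 - 1/2 ≈ -1.3660, -1/2 + sqrt(3)/2 ≈ 0.3660

f''(x) = -12*x - 6
Second-derivative test at each critical point:
  f''(-1.3660) = 10.3923 > 0 → local minimum
  f''(0.3660) = -10.3923 < 0 → local maximum

Critical points: x = -sqrt(3)/2 - 1/2 ≈ -1.3660 (local minimum); x = -1/2 + sqrt(3)/2 ≈ 0.3660 (local maximum)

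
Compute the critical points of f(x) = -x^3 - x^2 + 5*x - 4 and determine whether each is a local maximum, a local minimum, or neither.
f'(x) = -3*x^2 - 2*x + 5

Solve f'(x) = 0:
  Factor: -3*x^2 - 2*x + 5 = -(x - 1)*(3*x + 5) = 0.
  ⇒ x = -5/3, 1

f''(x) = -6*x - 2
Second-derivative test at each critical point:
  f''(-5/3) = 8 > 0 → local minimum
  f''(1) = -8 < 0 → local maximum

Critical points: x = -5/3 (local minimum); x = 1 (local maximum)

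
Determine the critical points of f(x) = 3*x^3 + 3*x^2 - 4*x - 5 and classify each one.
f'(x) = 9*x^2 + 6*x - 4

Solve f'(x) = 0:
  9*x^2 + 6*x - 4 = 0 has no rational roots; quadratic formula: x = (-6 ± √180)/18.
  ⇒ x = -sqrt(5)/3 - 1/3 ≈ -1.0787, -1/3 + sqrt(5)/3 ≈ 0.4120

f''(x) = 18*x + 6
Second-derivative test at each critical point:
  f''(-1.0787) = -13.4164 < 0 → local maximum
  f''(0.4120) = 13.4164 > 0 → local minimum

Critical points: x = -sqrt(5)/3 - 1/3 ≈ -1.0787 (local maximum); x = -1/3 + sqrt(5)/3 ≈ 0.4120 (local minimum)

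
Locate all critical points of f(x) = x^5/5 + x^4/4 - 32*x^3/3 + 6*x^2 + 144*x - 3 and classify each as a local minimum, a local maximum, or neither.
f'(x) = x^4 + x^3 - 32*x^2 + 12*x + 144

Solve f'(x) = 0:
  Factor: x^4 + x^3 - 32*x^2 + 12*x + 144 = (x - 4)*(x - 3)*(x + 2)*(x + 6) = 0.
  ⇒ x = -6, -2, 3, 4

f''(x) = 4*x^3 + 3*x^2 - 64*x + 12
Second-derivative test at each critical point:
  f''(-6) = -360 < 0 → local maximum
  f''(-2) = 120 > 0 → local minimum
  f''(3) = -45 < 0 → local maximum
  f''(4) = 60 > 0 → local minimum

Critical points: x = -6 (local maximum); x = -2 (local minimum); x = 3 (local maximum); x = 4 (local minimum)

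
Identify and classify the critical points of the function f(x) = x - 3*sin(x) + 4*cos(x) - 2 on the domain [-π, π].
f'(x) = -4*sin(x) - 3*cos(x) + 1

Solve f'(x) = 0 on [-π, π]:
  f'(x) = 0 ⇔ -4*sin(x) - 3*cos(x) = -1. Write the left side as R·cos(x + φ) with R = √((-3)² + 4²) = 5, cos φ = -3/5, sin φ = 4/5; then cos(x + φ) = -1/5. Solve for x and keep the solutions lying in [-π, π].
  ⇒ x = atan((4 - 6*sqrt(6))/(3 + 8*sqrt(6))) ≈ -0.4421, atan((4 + 6*sqrt(6))/(3 - 8*sqrt(6))) + pi ≈ 2.2967

f''(x) = 3*sin(x) - 4*cos(x)
Second-derivative test at each critical point:
  f''(-0.4421) = -4.8990 < 0 → local maximum
  f''(2.2967) = 4.8990 > 0 → local minimum

Critical points: x = atan((4 - 6*sqrt(6))/(3 + 8*sqrt(6))) ≈ -0.4421 (local maximum); x = atan((4 + 6*sqrt(6))/(3 - 8*sqrt(6))) + pi ≈ 2.2967 (local minimum)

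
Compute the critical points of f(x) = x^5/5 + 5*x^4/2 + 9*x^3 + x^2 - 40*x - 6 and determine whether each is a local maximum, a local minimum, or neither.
f'(x) = x^4 + 10*x^3 + 27*x^2 + 2*x - 40

Solve f'(x) = 0:
  Factor: x^4 + 10*x^3 + 27*x^2 + 2*x - 40 = (x - 1)*(x + 2)*(x + 4)*(x + 5) = 0.
  ⇒ x = -5, -4, -2, 1

f''(x) = 4*x^3 + 30*x^2 + 54*x + 2
Second-derivative test at each critical point:
  f''(-5) = -18 < 0 → local maximum
  f''(-4) = 10 > 0 → local minimum
  f''(-2) = -18 < 0 → local maximum
  f''(1) = 90 > 0 → local minimum

Critical points: x = -5 (local maximum); x = -4 (local minimum); x = -2 (local maximum); x = 1 (local minimum)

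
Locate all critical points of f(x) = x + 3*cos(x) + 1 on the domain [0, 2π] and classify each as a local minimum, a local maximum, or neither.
f'(x) = 1 - 3*sin(x)

Solve f'(x) = 0 on [0, 2π]:
  f'(x) = 0 ⇔ sin(x) = 1/3, i.e. x = arcsin(1/3) + 2nπ or x = π − arcsin(1/3) + 2nπ; keep the solutions lying in [0, 2π].
  ⇒ x = asin(1/3) ≈ 0.3398, pi - asin(1/3) ≈ 2.8018

f''(x) = -3*cos(x)
Second-derivative test at each critical point:
  f''(0.3398) = -2.8284 < 0 → local maximum
  f''(2.8018) = 2.8284 > 0 → local minimum

Critical points: x = asin(1/3) ≈ 0.3398 (local maximum); x = pi - asin(1/3) ≈ 2.8018 (local minimum)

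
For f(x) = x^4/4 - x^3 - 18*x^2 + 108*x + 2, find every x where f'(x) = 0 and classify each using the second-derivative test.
f'(x) = x^3 - 3*x^2 - 36*x + 108

Solve f'(x) = 0:
  Factor: x^3 - 3*x^2 - 36*x + 108 = (x - 6)*(x - 3)*(x + 6) = 0.
  ⇒ x = -6, 3, 6

f''(x) = 3*x^2 - 6*x - 36
Second-derivative test at each critical point:
  f''(-6) = 108 > 0 → local minimum
  f''(3) = -27 < 0 → local maximum
  f''(6) = 36 > 0 → local minimum

Critical points: x = -6 (local minimum); x = 3 (local maximum); x = 6 (local minimum)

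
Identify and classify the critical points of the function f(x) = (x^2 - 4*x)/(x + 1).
f'(x) = (x^2 + 2*x - 4)/(x^2 + 2*x + 1)

Solve f'(x) = 0:
  f'(x) = (x^2 + 2*x - 4)/(x + 1)^2; the denominator is positive wherever f is defined, so f'(x) = 0 ⇔ x^2 + 2*x - 4 = 0.
  x^2 + 2*x - 4 = 0 has no rational roots; quadratic formula: x = (-2 ± √20)/2.
  ⇒ x = -sqrt(5) - 1 ≈ -3.2361, -1 + sqrt(5) ≈ 1.2361

f''(x) = 10/(x^3 + 3*x^2 + 3*x + 1)
Second-derivative test at each critical point:
  f''(-3.2361) = -0.8944 < 0 → local maximum
  f''(1.2361) = 0.8944 > 0 → local minimum

Critical points: x = -sqrt(5) - 1 ≈ -3.2361 (local maximum); x = -1 + sqrt(5) ≈ 1.2361 (local minimum)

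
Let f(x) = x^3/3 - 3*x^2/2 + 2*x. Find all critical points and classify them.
f'(x) = x^2 - 3*x + 2

Solve f'(x) = 0:
  Factor: x^2 - 3*x + 2 = (x - 2)*(x - 1) = 0.
  ⇒ x = 1, 2

f''(x) = 2*x - 3
Second-derivative test at each critical point:
  f''(1) = -1 < 0 → local maximum
  f''(2) = 1 > 0 → local minimum

Critical points: x = 1 (local maximum); x = 2 (local minimum)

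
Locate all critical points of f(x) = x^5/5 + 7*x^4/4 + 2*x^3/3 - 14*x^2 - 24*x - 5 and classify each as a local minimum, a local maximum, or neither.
f'(x) = x^4 + 7*x^3 + 2*x^2 - 28*x - 24

Solve f'(x) = 0:
  Factor: x^4 + 7*x^3 + 2*x^2 - 28*x - 24 = (x - 2)*(x + 1)*(x + 2)*(x + 6) = 0.
  ⇒ x = -6, -2, -1, 2

f''(x) = 4*x^3 + 21*x^2 + 4*x - 28
Second-derivative test at each critical point:
  f''(-6) = -160 < 0 → local maximum
  f''(-2) = 16 > 0 → local minimum
  f''(-1) = -15 < 0 → local maximum
  f''(2) = 96 > 0 → local minimum

Critical points: x = -6 (local maximum); x = -2 (local minimum); x = -1 (local maximum); x = 2 (local minimum)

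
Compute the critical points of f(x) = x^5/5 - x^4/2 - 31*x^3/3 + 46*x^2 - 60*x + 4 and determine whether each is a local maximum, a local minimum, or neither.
f'(x) = x^4 - 2*x^3 - 31*x^2 + 92*x - 60

Solve f'(x) = 0:
  Factor: x^4 - 2*x^3 - 31*x^2 + 92*x - 60 = (x - 5)*(x - 2)*(x - 1)*(x + 6) = 0.
  ⇒ x = -6, 1, 2, 5

f''(x) = 4*x^3 - 6*x^2 - 62*x + 92
Second-derivative test at each critical point:
  f''(-6) = -616 < 0 → local maximum
  f''(1) = 28 > 0 → local minimum
  f''(2) = -24 < 0 → local maximum
  f''(5) = 132 > 0 → local minimum

Critical points: x = -6 (local maximum); x = 1 (local minimum); x = 2 (local maximum); x = 5 (local minimum)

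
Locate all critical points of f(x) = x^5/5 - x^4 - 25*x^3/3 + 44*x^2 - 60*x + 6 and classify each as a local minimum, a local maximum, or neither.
f'(x) = x^4 - 4*x^3 - 25*x^2 + 88*x - 60

Solve f'(x) = 0:
  Factor: x^4 - 4*x^3 - 25*x^2 + 88*x - 60 = (x - 6)*(x - 2)*(x - 1)*(x + 5) = 0.
  ⇒ x = -5, 1, 2, 6

f''(x) = 4*x^3 - 12*x^2 - 50*x + 88
Second-derivative test at each critical point:
  f''(-5) = -462 < 0 → local maximum
  f''(1) = 30 > 0 → local minimum
  f''(2) = -28 < 0 → local maximum
  f''(6) = 220 > 0 → local minimum

Critical points: x = -5 (local maximum); x = 1 (local minimum); x = 2 (local maximum); x = 6 (local minimum)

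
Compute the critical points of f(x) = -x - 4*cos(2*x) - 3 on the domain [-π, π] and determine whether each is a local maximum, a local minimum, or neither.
f'(x) = 8*sin(2*x) - 1

Solve f'(x) = 0 on [-π, π]:
  f'(x) = 0 ⇔ sin(2*x) = 1/8, i.e. 2*x = arcsin(1/8) + 2nπ or 2*x = π − arcsin(1/8) + 2nπ; keep the solutions lying in [-π, π].
  ⇒ x = -pi + asin(1/8)/2 ≈ -3.0789, -pi/2 - asin(1/8)/2 ≈ -1.6335, asin(1/8)/2 ≈ 0.0627, -asin(1/8)/2 + pi/2 ≈ 1.5081

f''(x) = 16*cos(2*x)
Second-derivative test at each critical point:
  f''(-3.0789) = 15.8745 > 0 → local minimum
  f''(-1.6335) = -15.8745 < 0 → local maximum
  f''(0.0627) = 15.8745 > 0 → local minimum
  f''(1.5081) = -15.8745 < 0 → local maximum

Critical points: x = -pi + asin(1/8)/2 ≈ -3.0789 (local minimum); x = -pi/2 - asin(1/8)/2 ≈ -1.6335 (local maximum); x = asin(1/8)/2 ≈ 0.0627 (local minimum); x = -asin(1/8)/2 + pi/2 ≈ 1.5081 (local maximum)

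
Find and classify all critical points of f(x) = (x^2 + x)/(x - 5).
f'(x) = (x^2 - 10*x - 5)/(x^2 - 10*x + 25)

Solve f'(x) = 0:
  f'(x) = (x^2 - 10*x - 5)/(x - 5)^2; the denominator is positive wherever f is defined, so f'(x) = 0 ⇔ x^2 - 10*x - 5 = 0.
  x^2 - 10*x - 5 = 0 has no rational roots; quadratic formula: x = (10 ± √120)/2.
  ⇒ x = 5 - sqrt(30) ≈ -0.4772, 5 + sqrt(30) ≈ 10.4772

f''(x) = 60/(x^3 - 15*x^2 + 75*x - 125)
Second-derivative test at each critical point:
  f''(-0.4772) = -0.3651 < 0 → local maximum
  f''(10.4772) = 0.3651 > 0 → local minimum

Critical points: x = 5 - sqrt(30) ≈ -0.4772 (local maximum); x = 5 + sqrt(30) ≈ 10.4772 (local minimum)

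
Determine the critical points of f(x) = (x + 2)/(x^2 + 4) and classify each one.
f'(x) = (x^2 - 2*x*(x + 2) + 4)/(x^2 + 4)^2

Solve f'(x) = 0:
  f'(x) = -(x^2 + 4*x - 4)/(x^2 + 4)^2; the denominator is positive wherever f is defined, so f'(x) = 0 ⇔ -x^2 - 4*x + 4 = 0.
  x^2 + 4*x - 4 = 0 has no rational roots; quadratic formula: x = (-4 ± √32)/2.
  ⇒ x = -2*sqrt(2) - 2 ≈ -4.8284, -2 + 2*sqrt(2) ≈ 0.8284

f''(x) = 2*(4*x^2*(x + 2) - (3*x + 2)*(x^2 + 4))/(x^2 + 4)^3
Second-derivative test at each critical point:
  f''(-4.8284) = 0.0076 > 0 → local minimum
  f''(0.8284) = -0.2576 < 0 → local maximum

Critical points: x = -2*sqrt(2) - 2 ≈ -4.8284 (local minimum); x = -2 + 2*sqrt(2) ≈ 0.8284 (local maximum)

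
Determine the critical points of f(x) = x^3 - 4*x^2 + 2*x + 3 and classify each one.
f'(x) = 3*x^2 - 8*x + 2

Solve f'(x) = 0:
  3*x^2 - 8*x + 2 = 0 has no rational roots; quadratic formula: x = (8 ± √40)/6.
  ⇒ x = 4/3 - sqrt(10)/3 ≈ 0.2792, sqrt(10)/3 + 4/3 ≈ 2.3874

f''(x) = 6*x - 8
Second-derivative test at each critical point:
  f''(0.2792) = -6.3246 < 0 → local maximum
  f''(2.3874) = 6.3246 > 0 → local minimum

Critical points: x = 4/3 - sqrt(10)/3 ≈ 0.2792 (local maximum); x = sqrt(10)/3 + 4/3 ≈ 2.3874 (local minimum)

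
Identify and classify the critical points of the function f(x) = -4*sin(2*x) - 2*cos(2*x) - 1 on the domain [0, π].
f'(x) = 4*sin(2*x) - 8*cos(2*x)

Solve f'(x) = 0 on [0, π]:
  f'(x) = 0 ⇔ -4*cos(2*x) = -2*sin(2*x) ⇔ tan(2*x) = 2, i.e. 2*x = arctan(2) + nπ; keep the solutions lying in [0, π].
  ⇒ x = atan(2)/2 ≈ 0.5536, atan(2)/2 + pi/2 ≈ 2.1244

f''(x) = 16*sin(2*x) + 8*cos(2*x)
Second-derivative test at each critical point:
  f''(0.5536) = 17.8885 > 0 → local minimum
  f''(2.1244) = -17.8885 < 0 → local maximum

Critical points: x = atan(2)/2 ≈ 0.5536 (local minimum); x = atan(2)/2 + pi/2 ≈ 2.1244 (local maximum)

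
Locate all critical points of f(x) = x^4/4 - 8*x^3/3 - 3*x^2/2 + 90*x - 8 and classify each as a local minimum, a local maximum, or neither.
f'(x) = x^3 - 8*x^2 - 3*x + 90

Solve f'(x) = 0:
  Factor: x^3 - 8*x^2 - 3*x + 90 = (x - 6)*(x - 5)*(x + 3) = 0.
  ⇒ x = -3, 5, 6

f''(x) = 3*x^2 - 16*x - 3
Second-derivative test at each critical point:
  f''(-3) = 72 > 0 → local minimum
  f''(5) = -8 < 0 → local maximum
  f''(6) = 9 > 0 → local minimum

Critical points: x = -3 (local minimum); x = 5 (local maximum); x = 6 (local minimum)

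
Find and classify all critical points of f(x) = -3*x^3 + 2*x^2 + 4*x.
f'(x) = -9*x^2 + 4*x + 4

Solve f'(x) = 0:
  9*x^2 - 4*x - 4 = 0 has no rational roots; quadratic formula: x = (4 ± √160)/18.
  ⇒ x = 2/9 - 2*sqrt(10)/9 ≈ -0.4805, 2/9 + 2*sqrt(10)/9 ≈ 0.9250

f''(x) = 4 - 18*x
Second-derivative test at each critical point:
  f''(-0.4805) = 12.6491 > 0 → local minimum
  f''(0.9250) = -12.6491 < 0 → local maximum

Critical points: x = 2/9 - 2*sqrt(10)/9 ≈ -0.4805 (local minimum); x = 2/9 + 2*sqrt(10)/9 ≈ 0.9250 (local maximum)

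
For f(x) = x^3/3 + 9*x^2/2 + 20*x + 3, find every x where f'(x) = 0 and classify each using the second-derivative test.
f'(x) = x^2 + 9*x + 20

Solve f'(x) = 0:
  Factor: x^2 + 9*x + 20 = (x + 4)*(x + 5) = 0.
  ⇒ x = -5, -4

f''(x) = 2*x + 9
Second-derivative test at each critical point:
  f''(-5) = -1 < 0 → local maximum
  f''(-4) = 1 > 0 → local minimum

Critical points: x = -5 (local maximum); x = -4 (local minimum)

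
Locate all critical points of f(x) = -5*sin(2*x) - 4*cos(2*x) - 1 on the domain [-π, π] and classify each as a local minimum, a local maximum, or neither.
f'(x) = 8*sin(2*x) - 10*cos(2*x)

Solve f'(x) = 0 on [-π, π]:
  f'(x) = 0 ⇔ -5*cos(2*x) = -4*sin(2*x) ⇔ tan(2*x) = 5/4, i.e. 2*x = arctan(5/4) + nπ; keep the solutions lying in [-π, π].
  ⇒ x = -pi + atan(5/4)/2 ≈ -2.6936, -pi/2 + atan(5/4)/2 ≈ -1.1228, atan(5/4)/2 ≈ 0.4480, atan(5/4)/2 + pi/2 ≈ 2.0188

f''(x) = 20*sin(2*x) + 16*cos(2*x)
Second-derivative test at each critical point:
  f''(-2.6936) = 25.6125 > 0 → local minimum
  f''(-1.1228) = -25.6125 < 0 → local maximum
  f''(0.4480) = 25.6125 > 0 → local minimum
  f''(2.0188) = -25.6125 < 0 → local maximum

Critical points: x = -pi + atan(5/4)/2 ≈ -2.6936 (local minimum); x = -pi/2 + atan(5/4)/2 ≈ -1.1228 (local maximum); x = atan(5/4)/2 ≈ 0.4480 (local minimum); x = atan(5/4)/2 + pi/2 ≈ 2.0188 (local maximum)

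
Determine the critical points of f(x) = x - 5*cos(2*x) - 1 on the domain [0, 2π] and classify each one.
f'(x) = 10*sin(2*x) + 1

Solve f'(x) = 0 on [0, 2π]:
  f'(x) = 0 ⇔ sin(2*x) = -1/10, i.e. 2*x = arcsin(-1/10) + 2nπ or 2*x = π − arcsin(-1/10) + 2nπ; keep the solutions lying in [0, 2π].
  ⇒ x = asin(1/10)/2 + pi/2 ≈ 1.6209, pi - asin(1/10)/2 ≈ 3.0915, asin(1/10)/2 + 3*pi/2 ≈ 4.7625, -asin(1/10)/2 + 2*pi ≈ 6.2331

f''(x) = 20*cos(2*x)
Second-derivative test at each critical point:
  f''(1.6209) = -19.8997 < 0 → local maximum
  f''(3.0915) = 19.8997 > 0 → local minimum
  f''(4.7625) = -19.8997 < 0 → local maximum
  f''(6.2331) = 19.8997 > 0 → local minimum

Critical points: x = asin(1/10)/2 + pi/2 ≈ 1.6209 (local maximum); x = pi - asin(1/10)/2 ≈ 3.0915 (local minimum); x = asin(1/10)/2 + 3*pi/2 ≈ 4.7625 (local maximum); x = -asin(1/10)/2 + 2*pi ≈ 6.2331 (local minimum)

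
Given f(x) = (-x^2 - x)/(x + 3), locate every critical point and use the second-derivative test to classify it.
f'(x) = (-x^2 - 6*x - 3)/(x^2 + 6*x + 9)

Solve f'(x) = 0:
  f'(x) = -(x^2 + 6*x + 3)/(x + 3)^2; the denominator is positive wherever f is defined, so f'(x) = 0 ⇔ -x^2 - 6*x - 3 = 0.
  x^2 + 6*x + 3 = 0 has no rational roots; quadratic formula: x = (-6 ± √24)/2.
  ⇒ x = -3 - sqrt(6) ≈ -5.4495, -3 + sqrt(6) ≈ -0.5505

f''(x) = -12/(x^3 + 9*x^2 + 27*x + 27)
Second-derivative test at each critical point:
  f''(-5.4495) = 0.8165 > 0 → local minimum
  f''(-0.5505) = -0.8165 < 0 → local maximum

Critical points: x = -3 - sqrt(6) ≈ -5.4495 (local minimum); x = -3 + sqrt(6) ≈ -0.5505 (local maximum)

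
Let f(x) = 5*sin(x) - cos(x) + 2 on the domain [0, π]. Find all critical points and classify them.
f'(x) = sin(x) + 5*cos(x)

Solve f'(x) = 0 on [0, π]:
  f'(x) = 0 ⇔ 5*cos(x) = -sin(x) ⇔ tan(x) = -5, i.e. x = arctan(-5) + nπ; keep the solutions lying in [0, π].
  ⇒ x = pi - atan(5) ≈ 1.7682

f''(x) = -5*sin(x) + cos(x)
Second-derivative test at each critical point:
  f''(1.7682) = -5.0990 < 0 → local maximum

Critical points: x = pi - atan(5) ≈ 1.7682 (local maximum)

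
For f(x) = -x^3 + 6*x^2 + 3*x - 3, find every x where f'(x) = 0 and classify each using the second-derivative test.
f'(x) = -3*x^2 + 12*x + 3

Solve f'(x) = 0:
  Factor: -3*x^2 + 12*x + 3 = -3*(x^2 - 4*x - 1); x^2 - 4*x - 1 = 0 has no rational roots; quadratic formula: x = (4 ± √20)/2.
  ⇒ x = 2 - sqrt(5) ≈ -0.2361, 2 + sqrt(5) ≈ 4.2361

f''(x) = 12 - 6*x
Second-derivative test at each critical point:
  f''(-0.2361) = 13.4164 > 0 → local minimum
  f''(4.2361) = -13.4164 < 0 → local maximum

Critical points: x = 2 - sqrt(5) ≈ -0.2361 (local minimum); x = 2 + sqrt(5) ≈ 4.2361 (local maximum)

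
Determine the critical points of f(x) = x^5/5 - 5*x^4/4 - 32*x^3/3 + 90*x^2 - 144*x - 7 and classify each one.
f'(x) = x^4 - 5*x^3 - 32*x^2 + 180*x - 144

Solve f'(x) = 0:
  Factor: x^4 - 5*x^3 - 32*x^2 + 180*x - 144 = (x - 6)*(x - 4)*(x - 1)*(x + 6) = 0.
  ⇒ x = -6, 1, 4, 6

f''(x) = 4*x^3 - 15*x^2 - 64*x + 180
Second-derivative test at each critical point:
  f''(-6) = -840 < 0 → local maximum
  f''(1) = 105 > 0 → local minimum
  f''(4) = -60 < 0 → local maximum
  f''(6) = 120 > 0 → local minimum

Critical points: x = -6 (local maximum); x = 1 (local minimum); x = 4 (local maximum); x = 6 (local minimum)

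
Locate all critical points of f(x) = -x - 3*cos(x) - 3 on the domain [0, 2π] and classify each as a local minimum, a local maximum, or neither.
f'(x) = 3*sin(x) - 1

Solve f'(x) = 0 on [0, 2π]:
  f'(x) = 0 ⇔ sin(x) = 1/3, i.e. x = arcsin(1/3) + 2nπ or x = π − arcsin(1/3) + 2nπ; keep the solutions lying in [0, 2π].
  ⇒ x = asin(1/3) ≈ 0.3398, pi - asin(1/3) ≈ 2.8018

f''(x) = 3*cos(x)
Second-derivative test at each critical point:
  f''(0.3398) = 2.8284 > 0 → local minimum
  f''(2.8018) = -2.8284 < 0 → local maximum

Critical points: x = asin(1/3) ≈ 0.3398 (local minimum); x = pi - asin(1/3) ≈ 2.8018 (local maximum)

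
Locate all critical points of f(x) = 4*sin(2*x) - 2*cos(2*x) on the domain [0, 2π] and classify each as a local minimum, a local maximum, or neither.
f'(x) = 4*sin(2*x) + 8*cos(2*x)

Solve f'(x) = 0 on [0, 2π]:
  f'(x) = 0 ⇔ 4*cos(2*x) = -2*sin(2*x) ⇔ tan(2*x) = -2, i.e. 2*x = arctan(-2) + nπ; keep the solutions lying in [0, 2π].
  ⇒ x = -atan(2)/2 + pi/2 ≈ 1.0172, pi - atan(2)/2 ≈ 2.5880, -atan(2)/2 + 3*pi/2 ≈ 4.1588, -atan(2)/2 + 2*pi ≈ 5.7296

f''(x) = -16*sin(2*x) + 8*cos(2*x)
Second-derivative test at each critical point:
  f''(1.0172) = -17.8885 < 0 → local maximum
  f''(2.5880) = 17.8885 > 0 → local minimum
  f''(4.1588) = -17.8885 < 0 → local maximum
  f''(5.7296) = 17.8885 > 0 → local minimum

Critical points: x = -atan(2)/2 + pi/2 ≈ 1.0172 (local maximum); x = pi - atan(2)/2 ≈ 2.5880 (local minimum); x = -atan(2)/2 + 3*pi/2 ≈ 4.1588 (local maximum); x = -atan(2)/2 + 2*pi ≈ 5.7296 (local minimum)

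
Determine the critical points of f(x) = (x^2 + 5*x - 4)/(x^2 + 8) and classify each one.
f'(x) = (-5*x^2 + 24*x + 40)/(x^4 + 16*x^2 + 64)

Solve f'(x) = 0:
  f'(x) = -(5*x^2 - 24*x - 40)/(x^2 + 8)^2; the denominator is positive wherever f is defined, so f'(x) = 0 ⇔ -5*x^2 + 24*x + 40 = 0.
  5*x^2 - 24*x - 40 = 0 has no rational roots; quadratic formula: x = (24 ± √1376)/10.
  ⇒ x = 12/5 - 2*sqrt(86)/5 ≈ -1.3094, 12/5 + 2*sqrt(86)/5 ≈ 6.1094

f''(x) = 2*(5*x^3 - 36*x^2 - 120*x + 96)/(x^6 + 24*x^4 + 192*x^2 + 512)
Second-derivative test at each critical point:
  f''(-1.3094) = 0.3931 > 0 → local minimum
  f''(6.1094) = -0.0181 < 0 → local maximum

Critical points: x = 12/5 - 2*sqrt(86)/5 ≈ -1.3094 (local minimum); x = 12/5 + 2*sqrt(86)/5 ≈ 6.1094 (local maximum)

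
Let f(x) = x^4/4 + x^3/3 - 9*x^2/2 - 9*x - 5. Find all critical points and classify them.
f'(x) = x^3 + x^2 - 9*x - 9

Solve f'(x) = 0:
  Factor: x^3 + x^2 - 9*x - 9 = (x - 3)*(x + 1)*(x + 3) = 0.
  ⇒ x = -3, -1, 3

f''(x) = 3*x^2 + 2*x - 9
Second-derivative test at each critical point:
  f''(-3) = 12 > 0 → local minimum
  f''(-1) = -8 < 0 → local maximum
  f''(3) = 24 > 0 → local minimum

Critical points: x = -3 (local minimum); x = -1 (local maximum); x = 3 (local minimum)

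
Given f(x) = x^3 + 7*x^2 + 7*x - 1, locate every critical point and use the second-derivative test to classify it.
f'(x) = 3*x^2 + 14*x + 7

Solve f'(x) = 0:
  3*x^2 + 14*x + 7 = 0 has no rational roots; quadratic formula: x = (-14 ± √112)/6.
  ⇒ x = -7/3 - 2*sqrt(7)/3 ≈ -4.0972, -7/3 + 2*sqrt(7)/3 ≈ -0.5695

f''(x) = 6*x + 14
Second-derivative test at each critical point:
  f''(-4.0972) = -10.5830 < 0 → local maximum
  f''(-0.5695) = 10.5830 > 0 → local minimum

Critical points: x = -7/3 - 2*sqrt(7)/3 ≈ -4.0972 (local maximum); x = -7/3 + 2*sqrt(7)/3 ≈ -0.5695 (local minimum)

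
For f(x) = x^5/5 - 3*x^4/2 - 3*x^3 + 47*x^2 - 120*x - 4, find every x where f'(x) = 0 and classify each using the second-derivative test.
f'(x) = x^4 - 6*x^3 - 9*x^2 + 94*x - 120

Solve f'(x) = 0:
  Factor: x^4 - 6*x^3 - 9*x^2 + 94*x - 120 = (x - 5)*(x - 3)*(x - 2)*(x + 4) = 0.
  ⇒ x = -4, 2, 3, 5

f''(x) = 4*x^3 - 18*x^2 - 18*x + 94
Second-derivative test at each critical point:
  f''(-4) = -378 < 0 → local maximum
  f''(2) = 18 > 0 → local minimum
  f''(3) = -14 < 0 → local maximum
  f''(5) = 54 > 0 → local minimum

Critical points: x = -4 (local maximum); x = 2 (local minimum); x = 3 (local maximum); x = 5 (local minimum)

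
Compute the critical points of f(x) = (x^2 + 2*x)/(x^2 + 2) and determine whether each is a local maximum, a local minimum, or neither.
f'(x) = 2*(-x^2 + 2*x + 2)/(x^4 + 4*x^2 + 4)

Solve f'(x) = 0:
  f'(x) = -2*(x^2 - 2*x - 2)/(x^2 + 2)^2; the denominator is positive wherever f is defined, so f'(x) = 0 ⇔ -2*x^2 + 4*x + 4 = 0.
  Factor: -2*x^2 + 4*x + 4 = -2*(x^2 - 2*x - 2); x^2 - 2*x - 2 = 0 has no rational roots; quadratic formula: x = (2 ± √12)/2.
  ⇒ x = 1 - sqrt(3) ≈ -0.7321, 1 + sqrt(3) ≈ 2.7321

f''(x) = 4*(x^3 - 3*x^2 - 6*x + 2)/(x^6 + 6*x^4 + 12*x^2 + 8)
Second-derivative test at each critical point:
  f''(-0.7321) = 1.0774 > 0 → local minimum
  f''(2.7321) = -0.0774 < 0 → local maximum

Critical points: x = 1 - sqrt(3) ≈ -0.7321 (local minimum); x = 1 + sqrt(3) ≈ 2.7321 (local maximum)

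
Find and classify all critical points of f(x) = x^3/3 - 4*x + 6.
f'(x) = x^2 - 4

Solve f'(x) = 0:
  Factor: x^2 - 4 = (x - 2)*(x + 2) = 0.
  ⇒ x = -2, 2

f''(x) = 2*x
Second-derivative test at each critical point:
  f''(-2) = -4 < 0 → local maximum
  f''(2) = 4 > 0 → local minimum

Critical points: x = -2 (local maximum); x = 2 (local minimum)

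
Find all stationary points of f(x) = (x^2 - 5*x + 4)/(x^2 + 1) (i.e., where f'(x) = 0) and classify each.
f'(x) = (5*x^2 - 6*x - 5)/(x^4 + 2*x^2 + 1)

Solve f'(x) = 0:
  f'(x) = (5*x^2 - 6*x - 5)/(x^2 + 1)^2; the denominator is positive wherever f is defined, so f'(x) = 0 ⇔ 5*x^2 - 6*x - 5 = 0.
  5*x^2 - 6*x - 5 = 0 has no rational roots; quadratic formula: x = (6 ± √136)/10.
  ⇒ x = 3/5 - sqrt(34)/5 ≈ -0.5662, 3/5 + sqrt(34)/5 ≈ 1.7662

f''(x) = 2*(-5*x^3 + 9*x^2 + 15*x - 3)/(x^6 + 3*x^4 + 3*x^2 + 1)
Second-derivative test at each critical point:
  f''(-0.5662) = -6.6872 < 0 → local maximum
  f''(1.7662) = 0.6872 > 0 → local minimum

Critical points: x = 3/5 - sqrt(34)/5 ≈ -0.5662 (local maximum); x = 3/5 + sqrt(34)/5 ≈ 1.7662 (local minimum)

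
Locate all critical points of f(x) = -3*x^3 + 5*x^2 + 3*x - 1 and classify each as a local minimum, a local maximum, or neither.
f'(x) = -9*x^2 + 10*x + 3

Solve f'(x) = 0:
  9*x^2 - 10*x - 3 = 0 has no rational roots; quadratic formula: x = (10 ± √208)/18.
  ⇒ x = 5/9 - 2*sqrt(13)/9 ≈ -0.2457, 5/9 + 2*sqrt(13)/9 ≈ 1.3568

f''(x) = 10 - 18*x
Second-derivative test at each critical point:
  f''(-0.2457) = 14.4222 > 0 → local minimum
  f''(1.3568) = -14.4222 < 0 → local maximum

Critical points: x = 5/9 - 2*sqrt(13)/9 ≈ -0.2457 (local minimum); x = 5/9 + 2*sqrt(13)/9 ≈ 1.3568 (local maximum)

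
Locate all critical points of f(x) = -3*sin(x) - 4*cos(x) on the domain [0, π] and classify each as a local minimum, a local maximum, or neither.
f'(x) = 4*sin(x) - 3*cos(x)

Solve f'(x) = 0 on [0, π]:
  f'(x) = 0 ⇔ -3*cos(x) = -4*sin(x) ⇔ tan(x) = 3/4, i.e. x = arctan(3/4) + nπ; keep the solutions lying in [0, π].
  ⇒ x = atan(3/4) ≈ 0.6435

f''(x) = 3*sin(x) + 4*cos(x)
Second-derivative test at each critical point:
  f''(0.6435) = 5 > 0 → local minimum

Critical points: x = atan(3/4) ≈ 0.6435 (local minimum)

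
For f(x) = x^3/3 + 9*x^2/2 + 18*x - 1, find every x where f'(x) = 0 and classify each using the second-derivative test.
f'(x) = x^2 + 9*x + 18

Solve f'(x) = 0:
  Factor: x^2 + 9*x + 18 = (x + 3)*(x + 6) = 0.
  ⇒ x = -6, -3

f''(x) = 2*x + 9
Second-derivative test at each critical point:
  f''(-6) = -3 < 0 → local maximum
  f''(-3) = 3 > 0 → local minimum

Critical points: x = -6 (local maximum); x = -3 (local minimum)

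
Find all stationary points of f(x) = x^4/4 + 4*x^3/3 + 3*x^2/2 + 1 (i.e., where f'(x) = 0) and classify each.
f'(x) = x*(x^2 + 4*x + 3)

Solve f'(x) = 0:
  Factor: x^3 + 4*x^2 + 3*x = x*(x + 1)*(x + 3) = 0.
  ⇒ x = -3, -1, 0

f''(x) = 3*x^2 + 8*x + 3
Second-derivative test at each critical point:
  f''(-3) = 6 > 0 → local minimum
  f''(-1) = -2 < 0 → local maximum
  f''(0) = 3 > 0 → local minimum

Critical points: x = -3 (local minimum); x = -1 (local maximum); x = 0 (local minimum)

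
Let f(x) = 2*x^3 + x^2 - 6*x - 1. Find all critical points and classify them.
f'(x) = 6*x^2 + 2*x - 6

Solve f'(x) = 0:
  Factor: 6*x^2 + 2*x - 6 = 2*(3*x^2 + x - 3); 3*x^2 + x - 3 = 0 has no rational roots; quadratic formula: x = (-1 ± √37)/6.
  ⇒ x = -sqrt(37)/6 - 1/6 ≈ -1.1805, -1/6 + sqrt(37)/6 ≈ 0.8471

f''(x) = 12*x + 2
Second-derivative test at each critical point:
  f''(-1.1805) = -12.1655 < 0 → local maximum
  f''(0.8471) = 12.1655 > 0 → local minimum

Critical points: x = -sqrt(37)/6 - 1/6 ≈ -1.1805 (local maximum); x = -1/6 + sqrt(37)/6 ≈ 0.8471 (local minimum)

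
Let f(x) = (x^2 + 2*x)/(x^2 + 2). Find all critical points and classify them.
f'(x) = 2*(-x^2 + 2*x + 2)/(x^4 + 4*x^2 + 4)

Solve f'(x) = 0:
  f'(x) = -2*(x^2 - 2*x - 2)/(x^2 + 2)^2; the denominator is positive wherever f is defined, so f'(x) = 0 ⇔ -2*x^2 + 4*x + 4 = 0.
  Factor: -2*x^2 + 4*x + 4 = -2*(x^2 - 2*x - 2); x^2 - 2*x - 2 = 0 has no rational roots; quadratic formula: x = (2 ± √12)/2.
  ⇒ x = 1 - sqrt(3) ≈ -0.7321, 1 + sqrt(3) ≈ 2.7321

f''(x) = 4*(x^3 - 3*x^2 - 6*x + 2)/(x^6 + 6*x^4 + 12*x^2 + 8)
Second-derivative test at each critical point:
  f''(-0.7321) = 1.0774 > 0 → local minimum
  f''(2.7321) = -0.0774 < 0 → local maximum

Critical points: x = 1 - sqrt(3) ≈ -0.7321 (local minimum); x = 1 + sqrt(3) ≈ 2.7321 (local maximum)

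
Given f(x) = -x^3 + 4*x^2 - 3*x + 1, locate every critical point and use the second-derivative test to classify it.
f'(x) = -3*x^2 + 8*x - 3

Solve f'(x) = 0:
  3*x^2 - 8*x + 3 = 0 has no rational roots; quadratic formula: x = (8 ± √28)/6.
  ⇒ x = 4/3 - sqrt(7)/3 ≈ 0.4514, sqrt(7)/3 + 4/3 ≈ 2.2153

f''(x) = 8 - 6*x
Second-derivative test at each critical point:
  f''(0.4514) = 5.2915 > 0 → local minimum
  f''(2.2153) = -5.2915 < 0 → local maximum

Critical points: x = 4/3 - sqrt(7)/3 ≈ 0.4514 (local minimum); x = sqrt(7)/3 + 4/3 ≈ 2.2153 (local maximum)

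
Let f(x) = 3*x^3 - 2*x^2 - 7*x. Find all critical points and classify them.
f'(x) = 9*x^2 - 4*x - 7

Solve f'(x) = 0:
  9*x^2 - 4*x - 7 = 0 has no rational roots; quadratic formula: x = (4 ± √268)/18.
  ⇒ x = 2/9 - sqrt(67)/9 ≈ -0.6873, 2/9 + sqrt(67)/9 ≈ 1.1317

f''(x) = 18*x - 4
Second-derivative test at each critical point:
  f''(-0.6873) = -16.3707 < 0 → local maximum
  f''(1.1317) = 16.3707 > 0 → local minimum

Critical points: x = 2/9 - sqrt(67)/9 ≈ -0.6873 (local maximum); x = 2/9 + sqrt(67)/9 ≈ 1.1317 (local minimum)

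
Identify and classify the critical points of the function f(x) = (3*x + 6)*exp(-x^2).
f'(x) = 3*(-2*x*(x + 2) + 1)*exp(-x^2)

Solve f'(x) = 0:
  f'(x) = (-6*x^2 - 12*x + 3)·exp(-x^2) and exp(-x^2) > 0 for every x, so f'(x) = 0 ⇔ -6*x^2 - 12*x + 3 = 0.
  Factor: -6*x^2 - 12*x + 3 = -3*(2*x^2 + 4*x - 1); 2*x^2 + 4*x - 1 = 0 has no rational roots; quadratic formula: x = (-4 ± √24)/4.
  ⇒ x = -sqrt(6)/2 - 1 ≈ -2.2247, -1 + sqrt(6)/2 ≈ 0.2247

f''(x) = 6*(2*x^2*(x + 2) - 3*x - 2)*exp(-x^2)
Second-derivative test at each critical point:
  f''(-2.2247) = 0.1042 > 0 → local minimum
  f''(0.2247) = -13.9730 < 0 → local maximum

Critical points: x = -sqrt(6)/2 - 1 ≈ -2.2247 (local minimum); x = -1 + sqrt(6)/2 ≈ 0.2247 (local maximum)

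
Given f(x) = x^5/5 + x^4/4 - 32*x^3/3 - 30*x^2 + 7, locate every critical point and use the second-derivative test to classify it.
f'(x) = x*(x^3 + x^2 - 32*x - 60)

Solve f'(x) = 0:
  Factor: x^4 + x^3 - 32*x^2 - 60*x = x*(x - 6)*(x + 2)*(x + 5) = 0.
  ⇒ x = -5, -2, 0, 6

f''(x) = 4*x^3 + 3*x^2 - 64*x - 60
Second-derivative test at each critical point:
  f''(-5) = -165 < 0 → local maximum
  f''(-2) = 48 > 0 → local minimum
  f''(0) = -60 < 0 → local maximum
  f''(6) = 528 > 0 → local minimum

Critical points: x = -5 (local maximum); x = -2 (local minimum); x = 0 (local maximum); x = 6 (local minimum)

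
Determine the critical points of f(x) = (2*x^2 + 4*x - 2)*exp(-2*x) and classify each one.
f'(x) = 4*(-x^2 - x + 2)*exp(-2*x)

Solve f'(x) = 0:
  f'(x) = (-4*x^2 - 4*x + 8)·exp(-2*x) and exp(-2*x) > 0 for every x, so f'(x) = 0 ⇔ -4*x^2 - 4*x + 8 = 0.
  Factor: -4*x^2 - 4*x + 8 = -4*(x - 1)*(x + 2) = 0.
  ⇒ x = -2, 1

f''(x) = 4*(2*x^2 - 5)*exp(-2*x)
Second-derivative test at each critical point:
  f''(-2) = 655.1778 > 0 → local minimum
  f''(1) = -1.6240 < 0 → local maximum

Critical points: x = -2 (local minimum); x = 1 (local maximum)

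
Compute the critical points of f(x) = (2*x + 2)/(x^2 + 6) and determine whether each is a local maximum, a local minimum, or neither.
f'(x) = 2*(x^2 - 2*x*(x + 1) + 6)/(x^2 + 6)^2

Solve f'(x) = 0:
  f'(x) = -2*(x^2 + 2*x - 6)/(x^2 + 6)^2; the denominator is positive wherever f is defined, so f'(x) = 0 ⇔ -2*x^2 - 4*x + 12 = 0.
  Factor: -2*x^2 - 4*x + 12 = -2*(x^2 + 2*x - 6); x^2 + 2*x - 6 = 0 has no rational roots; quadratic formula: x = (-2 ± √28)/2.
  ⇒ x = -sqrt(7) - 1 ≈ -3.6458, -1 + sqrt(7) ≈ 1.6458

f''(x) = 4*(4*x^2*(x + 1) - (3*x + 1)*(x^2 + 6))/(x^2 + 6)^3
Second-derivative test at each critical point:
  f''(-3.6458) = 0.0284 > 0 → local minimum
  f''(1.6458) = -0.1395 < 0 → local maximum

Critical points: x = -sqrt(7) - 1 ≈ -3.6458 (local minimum); x = -1 + sqrt(7) ≈ 1.6458 (local maximum)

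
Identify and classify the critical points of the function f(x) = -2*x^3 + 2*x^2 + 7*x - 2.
f'(x) = -6*x^2 + 4*x + 7

Solve f'(x) = 0:
  6*x^2 - 4*x - 7 = 0 has no rational roots; quadratic formula: x = (4 ± √184)/12.
  ⇒ x = 1/3 - sqrt(46)/6 ≈ -0.7971, 1/3 + sqrt(46)/6 ≈ 1.4637

f''(x) = 4 - 12*x
Second-derivative test at each critical point:
  f''(-0.7971) = 13.5647 > 0 → local minimum
  f''(1.4637) = -13.5647 < 0 → local maximum

Critical points: x = 1/3 - sqrt(46)/6 ≈ -0.7971 (local minimum); x = 1/3 + sqrt(46)/6 ≈ 1.4637 (local maximum)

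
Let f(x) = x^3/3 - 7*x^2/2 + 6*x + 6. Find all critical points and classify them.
f'(x) = x^2 - 7*x + 6

Solve f'(x) = 0:
  Factor: x^2 - 7*x + 6 = (x - 6)*(x - 1) = 0.
  ⇒ x = 1, 6

f''(x) = 2*x - 7
Second-derivative test at each critical point:
  f''(1) = -5 < 0 → local maximum
  f''(6) = 5 > 0 → local minimum

Critical points: x = 1 (local maximum); x = 6 (local minimum)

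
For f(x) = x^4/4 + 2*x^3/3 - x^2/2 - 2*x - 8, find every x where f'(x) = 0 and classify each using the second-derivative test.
f'(x) = x^3 + 2*x^2 - x - 2

Solve f'(x) = 0:
  Factor: x^3 + 2*x^2 - x - 2 = (x - 1)*(x + 1)*(x + 2) = 0.
  ⇒ x = -2, -1, 1

f''(x) = 3*x^2 + 4*x - 1
Second-derivative test at each critical point:
  f''(-2) = 3 > 0 → local minimum
  f''(-1) = -2 < 0 → local maximum
  f''(1) = 6 > 0 → local minimum

Critical points: x = -2 (local minimum); x = -1 (local maximum); x = 1 (local minimum)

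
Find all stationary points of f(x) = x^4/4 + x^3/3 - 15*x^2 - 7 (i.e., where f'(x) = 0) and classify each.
f'(x) = x*(x^2 + x - 30)

Solve f'(x) = 0:
  Factor: x^3 + x^2 - 30*x = x*(x - 5)*(x + 6) = 0.
  ⇒ x = -6, 0, 5

f''(x) = 3*x^2 + 2*x - 30
Second-derivative test at each critical point:
  f''(-6) = 66 > 0 → local minimum
  f''(0) = -30 < 0 → local maximum
  f''(5) = 55 > 0 → local minimum

Critical points: x = -6 (local minimum); x = 0 (local maximum); x = 5 (local minimum)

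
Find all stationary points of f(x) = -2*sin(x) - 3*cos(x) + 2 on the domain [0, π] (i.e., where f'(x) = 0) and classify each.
f'(x) = 3*sin(x) - 2*cos(x)

Solve f'(x) = 0 on [0, π]:
  f'(x) = 0 ⇔ -2*cos(x) = -3*sin(x) ⇔ tan(x) = 2/3, i.e. x = arctan(2/3) + nπ; keep the solutions lying in [0, π].
  ⇒ x = atan(2/3) ≈ 0.5880

f''(x) = 2*sin(x) + 3*cos(x)
Second-derivative test at each critical point:
  f''(0.5880) = 3.6056 > 0 → local minimum

Critical points: x = atan(2/3) ≈ 0.5880 (local minimum)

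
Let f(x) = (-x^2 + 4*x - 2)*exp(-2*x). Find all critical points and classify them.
f'(x) = 2*(x^2 - 5*x + 4)*exp(-2*x)

Solve f'(x) = 0:
  f'(x) = (2*x^2 - 10*x + 8)·exp(-2*x) and exp(-2*x) > 0 for every x, so f'(x) = 0 ⇔ 2*x^2 - 10*x + 8 = 0.
  Factor: 2*x^2 - 10*x + 8 = 2*(x - 4)*(x - 1) = 0.
  ⇒ x = 1, 4

f''(x) = 2*(-2*x^2 + 12*x - 13)*exp(-2*x)
Second-derivative test at each critical point:
  f''(1) = -0.8120 < 0 → local maximum
  f''(4) = 0.0020 > 0 → local minimum

Critical points: x = 1 (local maximum); x = 4 (local minimum)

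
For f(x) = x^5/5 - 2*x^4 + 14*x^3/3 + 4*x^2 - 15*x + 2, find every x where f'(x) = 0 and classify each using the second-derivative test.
f'(x) = x^4 - 8*x^3 + 14*x^2 + 8*x - 15

Solve f'(x) = 0:
  Factor: x^4 - 8*x^3 + 14*x^2 + 8*x - 15 = (x - 5)*(x - 3)*(x - 1)*(x + 1) = 0.
  ⇒ x = -1, 1, 3, 5

f''(x) = 4*x^3 - 24*x^2 + 28*x + 8
Second-derivative test at each critical point:
  f''(-1) = -48 < 0 → local maximum
  f''(1) = 16 > 0 → local minimum
  f''(3) = -16 < 0 → local maximum
  f''(5) = 48 > 0 → local minimum

Critical points: x = -1 (local maximum); x = 1 (local minimum); x = 3 (local maximum); x = 5 (local minimum)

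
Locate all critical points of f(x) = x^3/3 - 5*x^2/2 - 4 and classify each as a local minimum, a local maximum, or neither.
f'(x) = x*(x - 5)

Solve f'(x) = 0:
  Factor: x^2 - 5*x = x*(x - 5) = 0.
  ⇒ x = 0, 5

f''(x) = 2*x - 5
Second-derivative test at each critical point:
  f''(0) = -5 < 0 → local maximum
  f''(5) = 5 > 0 → local minimum

Critical points: x = 0 (local maximum); x = 5 (local minimum)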